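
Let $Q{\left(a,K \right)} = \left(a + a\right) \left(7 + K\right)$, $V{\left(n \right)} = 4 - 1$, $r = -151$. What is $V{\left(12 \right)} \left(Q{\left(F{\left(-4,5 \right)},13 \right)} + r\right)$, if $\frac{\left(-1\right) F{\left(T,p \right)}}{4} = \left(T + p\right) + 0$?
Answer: $-933$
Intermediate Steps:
$F{\left(T,p \right)} = - 4 T - 4 p$ ($F{\left(T,p \right)} = - 4 \left(\left(T + p\right) + 0\right) = - 4 \left(T + p\right) = - 4 T - 4 p$)
$V{\left(n \right)} = 3$
$Q{\left(a,K \right)} = 2 a \left(7 + K\right)$
$V{\left(12 \right)} \left(Q{\left(F{\left(-4,5 \right)},13 \right)} + r\right) = 3 \left(2 \left(\left(-4\right) \left(-4\right) - 20\right) \left(7 + 13\right) - 151\right) = 3 \left(2 \left(16 - 20\right) 20 - 151\right) = 3 \left(2 \left(-4\right) 20 - 151\right) = 3 \left(-160 - 151\right) = 3 \left(-311\right) = -933$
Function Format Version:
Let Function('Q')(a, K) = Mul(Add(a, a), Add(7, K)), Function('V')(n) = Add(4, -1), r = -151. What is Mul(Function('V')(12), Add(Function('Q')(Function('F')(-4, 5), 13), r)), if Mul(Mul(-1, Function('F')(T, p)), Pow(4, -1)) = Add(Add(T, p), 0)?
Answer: -933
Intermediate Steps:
Function('F')(T, p) = Add(Mul(-4, T), Mul(-4, p)) (Function('F')(T, p) = Mul(-4, Add(Add(T, p), 0)) = Mul(-4, Add(T, p)) = Add(Mul(-4, T), Mul(-4, p)))
Function('V')(n) = 3
Function('Q')(a, K) = Mul(2, a, Add(7, K)) (Function('Q')(a, K) = Mul(Mul(2, a), Add(7, K)) = Mul(2, a, Add(7, K)))
Mul(Function('V')(12), Add(Function('Q')(Function('F')(-4, 5), 13), r)) = Mul(3, Add(Mul(2, Add(Mul(-4, -4), Mul(-4, 5)), Add(7, 13)), -151)) = Mul(3, Add(Mul(2, Add(16, -20), 20), -151)) = Mul(3, Add(Mul(2, -4, 20), -151)) = Mul(3, Add(-160, -151)) = Mul(3, -311) = -933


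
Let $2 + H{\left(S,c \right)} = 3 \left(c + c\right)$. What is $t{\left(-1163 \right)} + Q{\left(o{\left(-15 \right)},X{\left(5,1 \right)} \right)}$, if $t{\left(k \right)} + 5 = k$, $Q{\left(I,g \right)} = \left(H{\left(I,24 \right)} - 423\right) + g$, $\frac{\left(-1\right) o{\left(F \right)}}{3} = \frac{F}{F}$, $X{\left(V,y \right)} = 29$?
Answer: $-1420$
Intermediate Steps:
$H{\left(S,c \right)} = -2 + 6 c$ ($H{\left(S,c \right)} = -2 + 3 \left(c + c\right) = -2 + 3 \cdot 2 c = -2 + 6 c$)
$o{\left(F \right)} = -3$ ($o{\left(F \right)} = - 3 \frac{F}{F} = \left(-3\right) 1 = -3$)
$Q{\left(I,g \right)} = -281 + g$ ($Q{\left(I,g \right)} = \left(\left(-2 + 6 \cdot 24\right) - 423\right) + g = \left(\left(-2 + 144\right) - 423\right) + g = \left(142 - 423\right) + g = -281 + g$)
$t{\left(k \right)} = -5 + k$
$t{\left(-1163 \right)} + Q{\left(o{\left(-15 \right)},X{\left(5,1 \right)} \right)} = \left(-5 - 1163\right) + \left(-281 + 29\right) = -1168 - 252 = -1420$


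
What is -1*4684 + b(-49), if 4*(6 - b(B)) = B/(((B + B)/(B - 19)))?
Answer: -9339/2 ≈ -4669.5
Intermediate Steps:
b(B) = 67/8 - B/8 (b(B) = 6 - B/(4*((B + B)/(B - 19))) = 6 - B/(4*((2*B)/(-19 + B))) = 6 - B/(4*(2*B/(-19 + B))) = 6 - B*(-19 + B)/(2*B)/4 = 6 - (-19/2 + B/2)/4 = 6 + (19/8 - B/8) = 67/8 - B/8)
-1*4684 + b(-49) = -1*4684 + (67/8 - ⅛*(-49)) = -4684 + (67/8 + 49/8) = -4684 + 29/2 = -9339/2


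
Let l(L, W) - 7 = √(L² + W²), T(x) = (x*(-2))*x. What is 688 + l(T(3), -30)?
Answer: 695 + 6*√34 ≈ 729.99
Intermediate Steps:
T(x) = -2*x² (T(x) = (-2*x)*x = -2*x²)
l(L, W) = 7 + √(L² + W²)
688 + l(T(3), -30) = 688 + (7 + √((-2*3²)² + (-30)²)) = 688 + (7 + √((-2*9)² + 900)) = 688 + (7 + √((-18)² + 900)) = 688 + (7 + √(324 + 900)) = 688 + (7 + √1224) = 688 + (7 + 6*√34) = 695 + 6*√34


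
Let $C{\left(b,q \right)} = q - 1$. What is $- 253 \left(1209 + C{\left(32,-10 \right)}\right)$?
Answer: $-303094$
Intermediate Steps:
$C{\left(b,q \right)} = -1 + q$
$- 253 \left(1209 + C{\left(32,-10 \right)}\right) = - 253 \left(1209 - 11\right) = \left(-253\right) 1198 = -303094$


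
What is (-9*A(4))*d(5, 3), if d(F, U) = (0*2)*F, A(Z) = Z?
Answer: 0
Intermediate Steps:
d(F, U) = 0 (d(F, U) = 0*F = 0)
(-9*A(4))*d(5, 3) = -9*4*0 = -36*0 = 0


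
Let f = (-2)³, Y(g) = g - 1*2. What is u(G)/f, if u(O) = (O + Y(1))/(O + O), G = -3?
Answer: -1/12 ≈ -0.083333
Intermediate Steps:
Y(g) = -2 + g (Y(g) = g - 2 = -2 + g)
f = -8
u(O) = (-1 + O)/(2*O) (u(O) = (O + (-2 + 1))/(O + O) = (O - 1)/((2*O)) = (-1 + O)*(1/(2*O)) = (-1 + O)/(2*O))
u(G)/f = ((½)*(-1 - 3)/(-3))/(-8) = ((½)*(-⅓)*(-4))*(-⅛) = (⅔)*(-⅛) = -1/12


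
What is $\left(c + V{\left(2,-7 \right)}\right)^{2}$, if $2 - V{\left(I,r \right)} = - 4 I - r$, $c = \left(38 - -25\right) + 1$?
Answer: $4489$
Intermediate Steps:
$c = 64$ ($c = \left(38 + 25\right) + 1 = 63 + 1 = 64$)
$V{\left(I,r \right)} = 2 + r + 4 I$ ($V{\left(I,r \right)} = 2 - \left(- 4 I - r\right) = 2 - \left(- r - 4 I\right) = 2 + \left(r + 4 I\right) = 2 + r + 4 I$)
$\left(c + V{\left(2,-7 \right)}\right)^{2} = \left(64 + \left(2 - 7 + 4 \cdot 2\right)\right)^{2} = \left(64 + \left(2 - 7 + 8\right)\right)^{2} = \left(64 + 3\right)^{2} = 67^{2} = 4489$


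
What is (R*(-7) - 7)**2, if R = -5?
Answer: 784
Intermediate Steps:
(R*(-7) - 7)**2 = (-5*(-7) - 7)**2 = (35 - 7)**2 = 28**2 = 784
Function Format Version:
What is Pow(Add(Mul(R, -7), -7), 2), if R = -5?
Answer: 784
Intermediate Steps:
Pow(Add(Mul(R, -7), -7), 2) = Pow(Add(Mul(-5, -7), -7), 2) = Pow(Add(35, -7), 2) = Pow(28, 2) = 784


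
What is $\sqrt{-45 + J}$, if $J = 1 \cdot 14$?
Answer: $i \sqrt{31} \approx 5.5678 i$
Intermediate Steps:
$J = 14$
$\sqrt{-45 + J} = \sqrt{-45 + 14} = \sqrt{-31} = i \sqrt{31}$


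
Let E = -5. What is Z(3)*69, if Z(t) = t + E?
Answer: -138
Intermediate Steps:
Z(t) = -5 + t (Z(t) = t - 5 = -5 + t)
Z(3)*69 = (-5 + 3)*69 = -2*69 = -138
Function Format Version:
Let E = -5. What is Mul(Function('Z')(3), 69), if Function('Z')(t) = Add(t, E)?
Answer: -138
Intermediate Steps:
Function('Z')(t) = Add(-5, t) (Function('Z')(t) = Add(t, -5) = Add(-5, t))
Mul(Function('Z')(3), 69) = Mul(Add(-5, 3), 69) = Mul(-2, 69) = -138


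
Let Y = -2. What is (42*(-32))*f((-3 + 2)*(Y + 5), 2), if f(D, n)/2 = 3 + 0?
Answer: -8064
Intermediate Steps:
f(D, n) = 6 (f(D, n) = 2*(3 + 0) = 2*3 = 6)
(42*(-32))*f((-3 + 2)*(Y + 5), 2) = (42*(-32))*6 = -1344*6 = -8064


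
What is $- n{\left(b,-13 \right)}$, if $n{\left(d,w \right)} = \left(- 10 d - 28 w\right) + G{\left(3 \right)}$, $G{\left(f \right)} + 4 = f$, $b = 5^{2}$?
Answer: $-113$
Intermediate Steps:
$b = 25$
$G{\left(f \right)} = -4 + f$
$n{\left(d,w \right)} = -1 - 28 w - 10 d$ ($n{\left(d,w \right)} = \left(- 10 d - 28 w\right) + \left(-4 + 3\right) = \left(- 28 w - 10 d\right) - 1 = -1 - 28 w - 10 d$)
$- n{\left(b,-13 \right)} = - (-1 - -364 - 250) = - (-1 + 364 - 250) = \left(-1\right) 113 = -113$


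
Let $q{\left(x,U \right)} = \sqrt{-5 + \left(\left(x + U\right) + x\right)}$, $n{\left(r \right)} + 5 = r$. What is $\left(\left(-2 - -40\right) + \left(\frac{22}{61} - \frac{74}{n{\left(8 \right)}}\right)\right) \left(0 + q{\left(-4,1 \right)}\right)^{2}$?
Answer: $- \frac{10024}{61} \approx -164.33$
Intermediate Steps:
$n{\left(r \right)} = -5 + r$
$q{\left(x,U \right)} = \sqrt{-5 + U + 2 x}$ ($q{\left(x,U \right)} = \sqrt{-5 + \left(\left(U + x\right) + x\right)} = \sqrt{-5 + \left(U + 2 x\right)} = \sqrt{-5 + U + 2 x}$)
$\left(\left(-2 - -40\right) + \left(\frac{22}{61} - \frac{74}{n{\left(8 \right)}}\right)\right) \left(0 + q{\left(-4,1 \right)}\right)^{2} = \left(\left(-2 - -40\right) + \left(\frac{22}{61} - \frac{74}{-5 + 8}\right)\right) \left(0 + \sqrt{-5 + 1 + 2 \left(-4\right)}\right)^{2} = \left(\left(-2 + 40\right) + \left(22 \cdot \frac{1}{61} - \frac{74}{3}\right)\right) \left(0 + \sqrt{-5 + 1 - 8}\right)^{2} = \left(38 + \left(\frac{22}{61} - \frac{74}{3}\right)\right) \left(0 + \sqrt{-12}\right)^{2} = \left(38 + \left(\frac{22}{61} - \frac{74}{3}\right)\right) \left(0 + 2 i \sqrt{3}\right)^{2} = \left(38 - \frac{4448}{183}\right) \left(2 i \sqrt{3}\right)^{2} = \frac{2506}{183} \left(-12\right) = - \frac{10024}{61}$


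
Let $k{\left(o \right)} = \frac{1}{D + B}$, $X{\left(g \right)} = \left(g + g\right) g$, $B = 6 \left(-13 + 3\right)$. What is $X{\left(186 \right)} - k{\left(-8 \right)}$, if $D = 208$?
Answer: $\frac{10240415}{148} \approx 69192.0$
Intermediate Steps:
$B = -60$ ($B = 6 \left(-10\right) = -60$)
$X{\left(g \right)} = 2 g^{2}$ ($X{\left(g \right)} = 2 g g = 2 g^{2}$)
$k{\left(o \right)} = \frac{1}{148}$ ($k{\left(o \right)} = \frac{1}{208 - 60} = \frac{1}{148}$)
$X{\left(186 \right)} - k{\left(-8 \right)} = 2 \cdot 186^{2} - \frac{1}{148} = 2 \cdot 34596 - \frac{1}{148} = 69192 - \frac{1}{148} = \frac{10240415}{148}$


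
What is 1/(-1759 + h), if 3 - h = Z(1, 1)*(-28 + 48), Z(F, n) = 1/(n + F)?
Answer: -1/1766 ≈ -0.00056625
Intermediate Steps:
Z(F, n) = 1/(F + n)
h = -7 (h = 3 - (-28 + 48)/(1 + 1) = 3 - 20/2 = 3 - 1*10 = 3 - 10 = -7)
1/(-1759 + h) = 1/(-1759 - 7) = 1/(-1766) = -1/1766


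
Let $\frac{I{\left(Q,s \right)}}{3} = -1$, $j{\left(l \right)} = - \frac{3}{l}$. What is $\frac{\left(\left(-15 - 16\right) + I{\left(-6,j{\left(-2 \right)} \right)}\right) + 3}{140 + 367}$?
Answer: $- \frac{31}{507} \approx -0.061144$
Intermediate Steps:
$I{\left(Q,s \right)} = -3$ ($I{\left(Q,s \right)} = 3 \left(-1\right) = -3$)
$\frac{\left(\left(-15 - 16\right) + I{\left(-6,j{\left(-2 \right)} \right)}\right) + 3}{140 + 367} = \frac{\left(\left(-15 - 16\right) - 3\right) + 3}{140 + 367} = \frac{\left(\left(-15 - 16\right) - 3\right) + 3}{507} = \left(\left(-31 - 3\right) + 3\right) \frac{1}{507} = \left(-34 + 3\right) \frac{1}{507} = \left(-31\right) \frac{1}{507} = - \frac{31}{507}$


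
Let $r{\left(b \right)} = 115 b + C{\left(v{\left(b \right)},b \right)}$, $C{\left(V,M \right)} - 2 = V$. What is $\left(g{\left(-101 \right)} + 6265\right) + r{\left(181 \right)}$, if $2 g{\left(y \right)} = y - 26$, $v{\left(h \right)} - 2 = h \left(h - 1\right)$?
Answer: $\frac{119201}{2} \approx 59601.0$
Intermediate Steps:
$v{\left(h \right)} = 2 + h \left(-1 + h\right)$ ($v{\left(h \right)} = 2 + h \left(h - 1\right) = 2 + h \left(-1 + h\right)$)
$C{\left(V,M \right)} = 2 + V$
$r{\left(b \right)} = 4 + b^{2} + 114 b$ ($r{\left(b \right)} = 115 b + \left(2 + \left(2 + b^{2} - b\right)\right) = 115 b + \left(4 + b^{2} - b\right) = 4 + b^{2} + 114 b$)
$g{\left(y \right)} = -13 + \frac{y}{2}$ ($g{\left(y \right)} = \frac{y - 26}{2} = \frac{-26 + y}{2} = -13 + \frac{y}{2}$)
$\left(g{\left(-101 \right)} + 6265\right) + r{\left(181 \right)} = \left(\left(-13 + \frac{1}{2} \left(-101\right)\right) + 6265\right) + \left(4 + 181^{2} + 114 \cdot 181\right) = \left(\left(-13 - \frac{101}{2}\right) + 6265\right) + \left(4 + 32761 + 20634\right) = \left(- \frac{127}{2} + 6265\right) + 53399 = \frac{12403}{2} + 53399 = \frac{119201}{2}$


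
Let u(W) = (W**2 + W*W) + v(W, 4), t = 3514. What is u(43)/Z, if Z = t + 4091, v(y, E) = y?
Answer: 1247/2535 ≈ 0.49191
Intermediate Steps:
u(W) = W + 2*W**2 (u(W) = (W**2 + W*W) + W = (W**2 + W**2) + W = 2*W**2 + W = W + 2*W**2)
Z = 7605 (Z = 3514 + 4091 = 7605)
u(43)/Z = (43*(1 + 2*43))/7605 = (43*(1 + 86))*(1/7605) = (43*87)*(1/7605) = 3741*(1/7605) = 1247/2535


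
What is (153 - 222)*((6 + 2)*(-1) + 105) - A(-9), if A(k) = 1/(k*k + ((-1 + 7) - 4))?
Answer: -555520/83 ≈ -6693.0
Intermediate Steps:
A(k) = 1/(2 + k²) (A(k) = 1/(k² + (6 - 4)) = 1/(k² + 2) = 1/(2 + k²))
(153 - 222)*((6 + 2)*(-1) + 105) - A(-9) = (153 - 222)*((6 + 2)*(-1) + 105) - 1/(2 + (-9)²) = -69*(8*(-1) + 105) - 1/(2 + 81) = -69*(-8 + 105) - 1/83 = -69*97 - 1*1/83 = -6693 - 1/83 = -555520/83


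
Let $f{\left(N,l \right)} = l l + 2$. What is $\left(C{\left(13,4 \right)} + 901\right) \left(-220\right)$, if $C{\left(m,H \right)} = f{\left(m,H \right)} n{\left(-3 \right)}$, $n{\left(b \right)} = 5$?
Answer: $-218020$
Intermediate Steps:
$f{\left(N,l \right)} = 2 + l^{2}$ ($f{\left(N,l \right)} = l^{2} + 2 = 2 + l^{2}$)
$C{\left(m,H \right)} = 10 + 5 H^{2}$ ($C{\left(m,H \right)} = \left(2 + H^{2}\right) 5 = 10 + 5 H^{2}$)
$\left(C{\left(13,4 \right)} + 901\right) \left(-220\right) = \left(\left(10 + 5 \cdot 4^{2}\right) + 901\right) \left(-220\right) = \left(\left(10 + 5 \cdot 16\right) + 901\right) \left(-220\right) = \left(\left(10 + 80\right) + 901\right) \left(-220\right) = \left(90 + 901\right) \left(-220\right) = 991 \left(-220\right) = -218020$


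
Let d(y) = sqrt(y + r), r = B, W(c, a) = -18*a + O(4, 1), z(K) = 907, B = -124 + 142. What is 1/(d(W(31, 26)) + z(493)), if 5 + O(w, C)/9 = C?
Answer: 907/823135 - 9*I*sqrt(6)/823135 ≈ 0.0011019 - 2.6782e-5*I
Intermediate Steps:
B = 18
O(w, C) = -45 + 9*C
W(c, a) = -36 - 18*a (W(c, a) = -18*a + (-45 + 9*1) = -18*a + (-45 + 9) = -18*a - 36 = -36 - 18*a)
r = 18
d(y) = sqrt(18 + y) (d(y) = sqrt(y + 18) = sqrt(18 + y))
1/(d(W(31, 26)) + z(493)) = 1/(sqrt(18 + (-36 - 18*26)) + 907) = 1/(sqrt(18 + (-36 - 468)) + 907) = 1/(sqrt(18 - 504) + 907) = 1/(sqrt(-486) + 907) = 1/(9*I*sqrt(6) + 907) = 1/(907 + 9*I*sqrt(6))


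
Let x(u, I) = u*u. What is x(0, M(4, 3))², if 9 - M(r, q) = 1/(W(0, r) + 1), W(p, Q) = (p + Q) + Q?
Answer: 0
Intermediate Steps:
W(p, Q) = p + 2*Q (W(p, Q) = (Q + p) + Q = p + 2*Q)
M(r, q) = 9 - 1/(1 + 2*r) (M(r, q) = 9 - 1/((0 + 2*r) + 1) = 9 - 1/(2*r + 1) = 9 - 1/(1 + 2*r))
x(u, I) = u²
x(0, M(4, 3))² = (0²)² = 0² = 0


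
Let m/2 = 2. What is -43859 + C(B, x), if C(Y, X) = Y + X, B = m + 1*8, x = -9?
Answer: -43856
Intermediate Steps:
m = 4 (m = 2*2 = 4)
B = 12 (B = 4 + 1*8 = 4 + 8 = 12)
C(Y, X) = X + Y
-43859 + C(B, x) = -43859 + (-9 + 12) = -43859 + 3 = -43856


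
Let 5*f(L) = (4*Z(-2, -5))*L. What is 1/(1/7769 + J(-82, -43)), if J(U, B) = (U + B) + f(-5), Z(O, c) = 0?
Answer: -7769/971124 ≈ -0.0080000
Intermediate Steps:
f(L) = 0 (f(L) = ((4*0)*L)/5 = (0*L)/5 = (⅕)*0 = 0)
J(U, B) = B + U (J(U, B) = (U + B) + 0 = (B + U) + 0 = B + U)
1/(1/7769 + J(-82, -43)) = 1/(1/7769 + (-43 - 82)) = 1/(1/7769 - 125) = 1/(-971124/7769) = -7769/971124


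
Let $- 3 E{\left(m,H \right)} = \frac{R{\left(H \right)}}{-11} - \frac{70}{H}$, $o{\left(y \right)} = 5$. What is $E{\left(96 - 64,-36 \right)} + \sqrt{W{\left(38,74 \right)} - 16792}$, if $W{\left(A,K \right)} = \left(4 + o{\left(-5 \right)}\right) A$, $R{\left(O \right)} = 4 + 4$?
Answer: $- \frac{241}{594} + 5 i \sqrt{658} \approx -0.40572 + 128.26 i$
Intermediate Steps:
$R{\left(O \right)} = 8$
$W{\left(A,K \right)} = 9 A$ ($W{\left(A,K \right)} = \left(4 + 5\right) A = 9 A$)
$E{\left(m,H \right)} = \frac{8}{33} + \frac{70}{3 H}$ ($E{\left(m,H \right)} = - \frac{\frac{8}{-11} - \frac{70}{H}}{3} = - \frac{8 \left(- \frac{1}{11}\right) - \frac{70}{H}}{3} = - \frac{- \frac{8}{11} - \frac{70}{H}}{3} = \frac{8}{33} + \frac{70}{3 H}$)
$E{\left(96 - 64,-36 \right)} + \sqrt{W{\left(38,74 \right)} - 16792} = \frac{2 \left(385 + 4 \left(-36\right)\right)}{33 \left(-36\right)} + \sqrt{9 \cdot 38 - 16792} = \frac{2}{33} \left(- \frac{1}{36}\right) \left(385 - 144\right) + \sqrt{342 - 16792} = \frac{2}{33} \left(- \frac{1}{36}\right) 241 + \sqrt{-16450} = - \frac{241}{594} + 5 i \sqrt{658}$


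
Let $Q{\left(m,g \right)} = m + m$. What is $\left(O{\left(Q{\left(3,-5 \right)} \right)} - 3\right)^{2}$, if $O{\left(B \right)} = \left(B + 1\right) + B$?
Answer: $100$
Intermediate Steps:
$Q{\left(m,g \right)} = 2 m$
$O{\left(B \right)} = 1 + 2 B$ ($O{\left(B \right)} = \left(1 + B\right) + B = 1 + 2 B$)
$\left(O{\left(Q{\left(3,-5 \right)} \right)} - 3\right)^{2} = \left(\left(1 + 2 \cdot 2 \cdot 3\right) - 3\right)^{2} = \left(\left(1 + 2 \cdot 6\right) - 3\right)^{2} = \left(\left(1 + 12\right) - 3\right)^{2} = \left(13 - 3\right)^{2} = 10^{2} = 100$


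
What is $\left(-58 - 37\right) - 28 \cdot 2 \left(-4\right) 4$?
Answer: $801$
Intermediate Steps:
$\left(-58 - 37\right) - 28 \cdot 2 \left(-4\right) 4 = -95 - 28 \left(\left(-8\right) 4\right) = -95 - -896 = -95 + 896 = 801$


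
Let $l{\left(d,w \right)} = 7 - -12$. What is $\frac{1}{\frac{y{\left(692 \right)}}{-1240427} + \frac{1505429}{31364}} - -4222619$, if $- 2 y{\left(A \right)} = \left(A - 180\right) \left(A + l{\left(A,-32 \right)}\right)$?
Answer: $\frac{7909318132854142761}{1873083528007} \approx 4.2226 \cdot 10^{6}$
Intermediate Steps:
$l{\left(d,w \right)} = 19$ ($l{\left(d,w \right)} = 7 + 12 = 19$)
$y{\left(A \right)} = - \frac{\left(-180 + A\right) \left(19 + A\right)}{2}$ ($y{\left(A \right)} = - \frac{\left(A - 180\right) \left(A + 19\right)}{2} = - \frac{\left(-180 + A\right) \left(19 + A\right)}{2}$)
$\frac{1}{\frac{y{\left(692 \right)}}{-1240427} + \frac{1505429}{31364}} - -4222619 = \frac{1}{\frac{1710 - \frac{692^{2}}{2} + \frac{161}{2} \cdot 692}{-1240427} + \frac{1505429}{31364}} - -4222619 = \frac{1}{\left(1710 - 239432 + 55706\right) \left(- \frac{1}{1240427}\right) + 1505429 \cdot \frac{1}{31364}} + 4222619 = \frac{1}{\left(1710 - 239432 + 55706\right) \left(- \frac{1}{1240427}\right) + \frac{1505429}{31364}} + 4222619 = \frac{1}{\left(-182016\right) \left(- \frac{1}{1240427}\right) + \frac{1505429}{31364}} + 4222619 = \frac{1}{\frac{182016}{1240427} + \frac{1505429}{31364}} + 4222619 = \frac{1}{\frac{1873083528007}{38904752428}} + 4222619 = \frac{38904752428}{1873083528007} + 4222619 = \frac{7909318132854142761}{1873083528007}$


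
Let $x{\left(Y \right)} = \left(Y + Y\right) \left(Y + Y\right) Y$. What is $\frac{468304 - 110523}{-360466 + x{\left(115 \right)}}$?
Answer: $\frac{357781}{5723034} \approx 0.062516$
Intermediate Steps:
$x{\left(Y \right)} = 4 Y^{3}$ ($x{\left(Y \right)} = 2 Y 2 Y Y = 4 Y^{2} Y = 4 Y^{3}$)
$\frac{468304 - 110523}{-360466 + x{\left(115 \right)}} = \frac{468304 - 110523}{-360466 + 4 \cdot 115^{3}} = \frac{357781}{-360466 + 4 \cdot 1520875} = \frac{357781}{-360466 + 6083500} = \frac{357781}{5723034}$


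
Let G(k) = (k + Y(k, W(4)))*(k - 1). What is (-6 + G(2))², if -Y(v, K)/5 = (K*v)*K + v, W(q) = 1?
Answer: 576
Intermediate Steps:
Y(v, K) = -5*v - 5*v*K² (Y(v, K) = -5*((K*v)*K + v) = -5*(v*K² + v) = -5*(v + v*K²) = -5*v - 5*v*K²)
G(k) = -9*k*(-1 + k) (G(k) = (k - 5*k*(1 + 1²))*(k - 1) = (k - 5*k*(1 + 1))*(-1 + k) = (k - 5*k*2)*(-1 + k) = (k - 10*k)*(-1 + k) = (-9*k)*(-1 + k) = -9*k*(-1 + k))
(-6 + G(2))² = (-6 + 9*2*(1 - 1*2))² = (-6 + 9*2*(1 - 2))² = (-6 + 9*2*(-1))² = (-6 - 18)² = (-24)² = 576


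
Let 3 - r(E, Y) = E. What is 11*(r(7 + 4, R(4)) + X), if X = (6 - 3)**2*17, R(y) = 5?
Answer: 1595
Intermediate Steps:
r(E, Y) = 3 - E
X = 153 (X = 3**2*17 = 9*17 = 153)
11*(r(7 + 4, R(4)) + X) = 11*((3 - (7 + 4)) + 153) = 11*((3 - 1*11) + 153) = 11*((3 - 11) + 153) = 11*(-8 + 153) = 11*145 = 1595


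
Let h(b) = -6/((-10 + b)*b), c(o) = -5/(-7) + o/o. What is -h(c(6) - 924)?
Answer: 49/7021976 ≈ 6.9781e-6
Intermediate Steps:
c(o) = 12/7 (c(o) = -5*(-1/7) + 1 = 5/7 + 1 = 12/7)
h(b) = -6/(b*(-10 + b))
-h(c(6) - 924) = -(-6)/((12/7 - 924)*(-10 + (12/7 - 924))) = -(-6)/((-6456/7)*(-10 - 6456/7)) = -(-6)*(-7)/(6456*(-6526/7)) = -(-6)*(-7)*(-7)/(6456*6526) = -1*(-49/7021976) = 49/7021976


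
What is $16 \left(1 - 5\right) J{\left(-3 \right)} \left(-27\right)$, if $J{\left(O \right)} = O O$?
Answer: $15552$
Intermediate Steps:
$J{\left(O \right)} = O^{2}$
$16 \left(1 - 5\right) J{\left(-3 \right)} \left(-27\right) = 16 \left(1 - 5\right) \left(-3\right)^{2} \left(-27\right) = 16 \left(\left(-4\right) 9\right) \left(-27\right) = 16 \left(-36\right) \left(-27\right) = \left(-576\right) \left(-27\right) = 15552$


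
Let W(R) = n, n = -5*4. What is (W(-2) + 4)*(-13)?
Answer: 208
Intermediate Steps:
n = -20
W(R) = -20
(W(-2) + 4)*(-13) = (-20 + 4)*(-13) = -16*(-13) = 208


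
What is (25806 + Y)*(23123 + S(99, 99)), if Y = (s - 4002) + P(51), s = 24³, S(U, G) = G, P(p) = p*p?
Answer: 887753838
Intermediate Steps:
P(p) = p²
s = 13824
Y = 12423 (Y = (13824 - 4002) + 51² = 9822 + 2601 = 12423)
(25806 + Y)*(23123 + S(99, 99)) = (25806 + 12423)*(23123 + 99) = 38229*23222 = 887753838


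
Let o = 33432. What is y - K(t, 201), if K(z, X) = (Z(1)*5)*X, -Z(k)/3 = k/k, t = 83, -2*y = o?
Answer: -13701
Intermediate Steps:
y = -16716 (y = -½*33432 = -16716)
Z(k) = -3 (Z(k) = -3*k/k = -3*1 = -3)
K(z, X) = -15*X (K(z, X) = (-3*5)*X = -15*X)
y - K(t, 201) = -16716 - (-15)*201 = -16716 - 1*(-3015) = -16716 + 3015 = -13701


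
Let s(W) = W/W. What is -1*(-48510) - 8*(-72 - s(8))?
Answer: 49094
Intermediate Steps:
s(W) = 1
-1*(-48510) - 8*(-72 - s(8)) = -1*(-48510) - 8*(-72 - 1*1) = 48510 - 8*(-72 - 1) = 48510 - 8*(-73) = 48510 + 584 = 49094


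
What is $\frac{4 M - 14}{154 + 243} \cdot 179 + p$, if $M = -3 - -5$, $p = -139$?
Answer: $- \frac{56257}{397} \approx -141.71$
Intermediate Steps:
$M = 2$ ($M = -3 + 5 = 2$)
$\frac{4 M - 14}{154 + 243} \cdot 179 + p = \frac{4 \cdot 2 - 14}{154 + 243} \cdot 179 - 139 = \frac{8 - 14}{397} \cdot 179 - 139 = \left(-6\right) \frac{1}{397} \cdot 179 - 139 = \left(- \frac{6}{397}\right) 179 - 139 = - \frac{1074}{397} - 139 = - \frac{56257}{397}$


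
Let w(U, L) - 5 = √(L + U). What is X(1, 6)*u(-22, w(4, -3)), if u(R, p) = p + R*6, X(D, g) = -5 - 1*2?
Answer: 882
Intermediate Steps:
w(U, L) = 5 + √(L + U)
X(D, g) = -7 (X(D, g) = -5 - 2 = -7)
u(R, p) = p + 6*R
X(1, 6)*u(-22, w(4, -3)) = -7*((5 + √(-3 + 4)) + 6*(-22)) = -7*((5 + √1) - 132) = -7*((5 + 1) - 132) = -7*(6 - 132) = -7*(-126) = 882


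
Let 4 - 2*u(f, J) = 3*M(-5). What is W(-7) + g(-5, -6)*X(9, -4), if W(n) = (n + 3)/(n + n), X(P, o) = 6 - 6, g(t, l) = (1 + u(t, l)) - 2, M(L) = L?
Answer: 2/7 ≈ 0.28571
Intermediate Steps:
u(f, J) = 19/2 (u(f, J) = 2 - 3*(-5)/2 = 2 - 1/2*(-15) = 2 + 15/2 = 19/2)
g(t, l) = 17/2 (g(t, l) = (1 + 19/2) - 2 = 21/2 - 2 = 17/2)
X(P, o) = 0
W(n) = (3 + n)/(2*n) (W(n) = (3 + n)/((2*n)) = (3 + n)*(1/(2*n)) = (3 + n)/(2*n))
W(-7) + g(-5, -6)*X(9, -4) = (1/2)*(3 - 7)/(-7) + (17/2)*0 = (1/2)*(-1/7)*(-4) + 0 = 2/7 + 0 = 2/7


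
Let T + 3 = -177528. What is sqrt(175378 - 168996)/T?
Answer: -sqrt(6382)/177531 ≈ -0.00044999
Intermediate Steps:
T = -177531 (T = -3 - 177528 = -177531)
sqrt(175378 - 168996)/T = sqrt(175378 - 168996)/(-177531) = sqrt(6382)*(-1/177531) = -sqrt(6382)/177531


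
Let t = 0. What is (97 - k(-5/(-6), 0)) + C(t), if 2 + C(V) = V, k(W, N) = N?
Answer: 95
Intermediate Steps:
C(V) = -2 + V
(97 - k(-5/(-6), 0)) + C(t) = (97 - 1*0) + (-2 + 0) = (97 + 0) - 2 = 97 - 2 = 95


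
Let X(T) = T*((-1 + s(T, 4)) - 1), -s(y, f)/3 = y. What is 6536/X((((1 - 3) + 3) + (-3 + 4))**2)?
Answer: -817/7 ≈ -116.71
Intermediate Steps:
s(y, f) = -3*y
X(T) = T*(-2 - 3*T) (X(T) = T*((-1 - 3*T) - 1) = T*(-2 - 3*T))
6536/X((((1 - 3) + 3) + (-3 + 4))**2) = 6536/((-(((1 - 3) + 3) + (-3 + 4))**2*(2 + 3*(((1 - 3) + 3) + (-3 + 4))**2))) = 6536/((-((-2 + 3) + 1)**2*(2 + 3*((-2 + 3) + 1)**2))) = 6536/((-(1 + 1)**2*(2 + 3*(1 + 1)**2))) = 6536/((-1*2**2*(2 + 3*2**2))) = 6536/((-1*4*(2 + 3*4))) = 6536/((-1*4*(2 + 12))) = 6536/((-1*4*14)) = 6536/(-56) = 6536*(-1/56) = -817/7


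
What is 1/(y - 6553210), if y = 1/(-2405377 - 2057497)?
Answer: -4462874/29246150525541 ≈ -1.5260e-7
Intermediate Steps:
y = -1/4462874 (y = 1/(-4462874) = -1/4462874 ≈ -2.2407e-7)
1/(y - 6553210) = 1/(-1/4462874 - 6553210) = 1/(-29246150525541/4462874) = -4462874/29246150525541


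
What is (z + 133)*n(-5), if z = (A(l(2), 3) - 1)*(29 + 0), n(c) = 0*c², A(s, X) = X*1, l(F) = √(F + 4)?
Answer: 0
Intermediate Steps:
l(F) = √(4 + F)
A(s, X) = X
n(c) = 0
z = 58 (z = (3 - 1)*(29 + 0) = 2*29 = 58)
(z + 133)*n(-5) = (58 + 133)*0 = 191*0 = 0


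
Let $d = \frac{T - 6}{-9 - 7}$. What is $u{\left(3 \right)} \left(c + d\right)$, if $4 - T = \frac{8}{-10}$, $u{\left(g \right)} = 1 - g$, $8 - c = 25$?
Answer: $\frac{677}{20} \approx 33.85$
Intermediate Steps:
$c = -17$ ($c = 8 - 25 = -17$)
$T = \frac{24}{5}$ ($T = 4 - \frac{8}{-10} = 4 - 8 \left(- \frac{1}{10}\right) = 4 - - \frac{4}{5} = 4 + \frac{4}{5} = \frac{24}{5} \approx 4.8$)
$d = \frac{3}{40}$ ($d = \frac{\frac{24}{5} - 6}{-9 - 7} = - \frac{6}{5 \left(-16\right)} = \left(- \frac{6}{5}\right) \left(- \frac{1}{16}\right) = \frac{3}{40} \approx 0.075$)
$u{\left(3 \right)} \left(c + d\right) = \left(1 - 3\right) \left(-17 + \frac{3}{40}\right) = \left(1 - 3\right) \left(- \frac{677}{40}\right) = \left(-2\right) \left(- \frac{677}{40}\right) = \frac{677}{20}$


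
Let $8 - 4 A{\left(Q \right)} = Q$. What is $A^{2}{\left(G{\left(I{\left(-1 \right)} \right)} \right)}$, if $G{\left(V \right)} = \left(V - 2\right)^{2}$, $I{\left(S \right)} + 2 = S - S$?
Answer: $4$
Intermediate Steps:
$I{\left(S \right)} = -2$ ($I{\left(S \right)} = -2 + \left(S - S\right) = -2 + 0 = -2$)
$G{\left(V \right)} = \left(-2 + V\right)^{2}$
$A{\left(Q \right)} = 2 - \frac{Q}{4}$
$A^{2}{\left(G{\left(I{\left(-1 \right)} \right)} \right)} = \left(2 - \frac{\left(-2 - 2\right)^{2}}{4}\right)^{2} = \left(2 - \frac{\left(-4\right)^{2}}{4}\right)^{2} = \left(2 - 4\right)^{2} = \left(-2\right)^{2} = 4$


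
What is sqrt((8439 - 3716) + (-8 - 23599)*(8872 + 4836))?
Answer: I*sqrt(323600033) ≈ 17989.0*I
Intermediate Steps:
sqrt((8439 - 3716) + (-8 - 23599)*(8872 + 4836)) = sqrt(4723 - 23607*13708) = sqrt(4723 - 323604756) = sqrt(-323600033) = I*sqrt(323600033)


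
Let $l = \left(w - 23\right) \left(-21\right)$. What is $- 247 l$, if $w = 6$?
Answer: $-88179$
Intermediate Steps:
$l = 357$ ($l = \left(6 - 23\right) \left(-21\right) = \left(-17\right) \left(-21\right) = 357$)
$- 247 l = \left(-247\right) 357 = -88179$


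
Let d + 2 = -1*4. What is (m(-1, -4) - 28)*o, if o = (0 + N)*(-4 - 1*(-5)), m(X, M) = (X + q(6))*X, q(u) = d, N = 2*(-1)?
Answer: 42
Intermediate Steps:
N = -2
d = -6 (d = -2 - 1*4 = -2 - 4 = -6)
q(u) = -6
m(X, M) = X*(-6 + X) (m(X, M) = (X - 6)*X = (-6 + X)*X = X*(-6 + X))
o = -2 (o = (0 - 2)*(-4 - 1*(-5)) = -2*(-4 + 5) = -2*1 = -2)
(m(-1, -4) - 28)*o = (-(-6 - 1) - 28)*(-2) = (-1*(-7) - 28)*(-2) = (7 - 28)*(-2) = -21*(-2) = 42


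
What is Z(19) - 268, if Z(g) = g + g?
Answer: -230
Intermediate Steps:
Z(g) = 2*g
Z(19) - 268 = 2*19 - 268 = 38 - 268 = -230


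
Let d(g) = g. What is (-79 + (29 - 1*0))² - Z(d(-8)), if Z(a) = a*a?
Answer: 2436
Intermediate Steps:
Z(a) = a²
(-79 + (29 - 1*0))² - Z(d(-8)) = (-79 + (29 - 1*0))² - 1*(-8)² = (-79 + (29 + 0))² - 1*64 = (-79 + 29)² - 64 = (-50)² - 64 = 2500 - 64 = 2436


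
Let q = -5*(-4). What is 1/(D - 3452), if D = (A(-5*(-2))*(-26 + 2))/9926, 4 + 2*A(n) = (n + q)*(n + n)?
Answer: -4963/17135852 ≈ -0.00028963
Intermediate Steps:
q = 20
A(n) = -2 + n*(20 + n) (A(n) = -2 + ((n + 20)*(n + n))/2 = -2 + ((20 + n)*(2*n))/2 = -2 + (2*n*(20 + n))/2 = -2 + n*(20 + n))
D = -3576/4963 (D = ((-2 + (-5*(-2))² + 20*(-5*(-2)))*(-26 + 2))/9926 = ((-2 + 10² + 20*10)*(-24))*(1/9926) = ((-2 + 100 + 200)*(-24))*(1/9926) = (298*(-24))*(1/9926) = -7152*1/9926 = -3576/4963 ≈ -0.72053)
1/(D - 3452) = 1/(-3576/4963 - 3452) = 1/(-17135852/4963) = -4963/17135852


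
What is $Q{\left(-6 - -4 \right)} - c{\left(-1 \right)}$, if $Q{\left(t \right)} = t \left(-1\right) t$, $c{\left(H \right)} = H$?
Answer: $-3$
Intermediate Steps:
$Q{\left(t \right)} = - t^{2}$ ($Q{\left(t \right)} = - t t = - t^{2}$)
$Q{\left(-6 - -4 \right)} - c{\left(-1 \right)} = - \left(-6 - -4\right)^{2} - -1 = - \left(-6 + 4\right)^{2} + 1 = - \left(-2\right)^{2} + 1 = \left(-1\right) 4 + 1 = -4 + 1 = -3$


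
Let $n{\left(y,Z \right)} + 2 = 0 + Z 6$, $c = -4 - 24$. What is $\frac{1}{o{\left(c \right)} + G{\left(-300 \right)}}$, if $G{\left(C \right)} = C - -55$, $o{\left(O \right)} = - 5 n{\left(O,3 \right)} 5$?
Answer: $- \frac{1}{645} \approx -0.0015504$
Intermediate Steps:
$c = -28$ ($c = -4 - 24 = -28$)
$n{\left(y,Z \right)} = -2 + 6 Z$ ($n{\left(y,Z \right)} = -2 + \left(0 + Z 6\right) = -2 + \left(0 + 6 Z\right) = -2 + 6 Z$)
$o{\left(O \right)} = -400$ ($o{\left(O \right)} = - 5 \left(-2 + 6 \cdot 3\right) 5 = - 5 \left(-2 + 18\right) 5 = \left(-5\right) 16 \cdot 5 = \left(-80\right) 5 = -400$)
$G{\left(C \right)} = 55 + C$ ($G{\left(C \right)} = C + 55 = 55 + C$)
$\frac{1}{o{\left(c \right)} + G{\left(-300 \right)}} = \frac{1}{-400 + \left(55 - 300\right)} = \frac{1}{-400 - 245} = \frac{1}{-645} = - \frac{1}{645}$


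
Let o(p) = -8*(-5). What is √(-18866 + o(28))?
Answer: I*√18826 ≈ 137.21*I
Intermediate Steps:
o(p) = 40
√(-18866 + o(28)) = √(-18866 + 40) = √(-18826) = I*√18826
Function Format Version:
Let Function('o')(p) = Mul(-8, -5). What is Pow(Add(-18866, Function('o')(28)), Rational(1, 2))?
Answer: Mul(I, Pow(18826, Rational(1, 2))) ≈ Mul(137.21, I)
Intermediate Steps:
Function('o')(p) = 40
Pow(Add(-18866, Function('o')(28)), Rational(1, 2)) = Pow(Add(-18866, 40), Rational(1, 2)) = Pow(-18826, Rational(1, 2)) = Mul(I, Pow(18826, Rational(1, 2)))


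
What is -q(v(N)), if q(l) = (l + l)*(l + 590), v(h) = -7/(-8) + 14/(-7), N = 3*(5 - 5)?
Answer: 42399/32 ≈ 1325.0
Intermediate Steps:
N = 0 (N = 3*0 = 0)
v(h) = -9/8 (v(h) = -7*(-⅛) + 14*(-⅐) = 7/8 - 2 = -9/8)
q(l) = 2*l*(590 + l) (q(l) = (2*l)*(590 + l) = 2*l*(590 + l))
-q(v(N)) = -2*(-9)*(590 - 9/8)/8 = -2*(-9)*4711/(8*8) = -1*(-42399/32) = 42399/32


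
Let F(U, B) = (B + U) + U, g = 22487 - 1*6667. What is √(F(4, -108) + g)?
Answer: 2*√3930 ≈ 125.38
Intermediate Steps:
g = 15820 (g = 22487 - 6667 = 15820)
F(U, B) = B + 2*U
√(F(4, -108) + g) = √((-108 + 2*4) + 15820) = √((-108 + 8) + 15820) = √(-100 + 15820) = √15720 = 2*√3930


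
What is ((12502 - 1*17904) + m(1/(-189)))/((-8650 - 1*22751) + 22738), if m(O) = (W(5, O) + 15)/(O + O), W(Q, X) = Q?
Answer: 7292/8663 ≈ 0.84174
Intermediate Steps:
m(O) = 10/O (m(O) = (5 + 15)/(O + O) = 20/((2*O)) = 20*(1/(2*O)) = 10/O)
((12502 - 1*17904) + m(1/(-189)))/((-8650 - 1*22751) + 22738) = ((12502 - 1*17904) + 10/(1/(-189)))/((-8650 - 1*22751) + 22738) = ((12502 - 17904) + 10/(-1/189))/((-8650 - 22751) + 22738) = (-5402 + 10*(-189))/(-31401 + 22738) = (-5402 - 1890)/(-8663) = -7292*(-1/8663) = 7292/8663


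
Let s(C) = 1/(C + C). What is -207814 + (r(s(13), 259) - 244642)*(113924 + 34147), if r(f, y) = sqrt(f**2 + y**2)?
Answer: -36224593396 + 148071*sqrt(45346757)/26 ≈ -3.6186e+10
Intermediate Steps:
s(C) = 1/(2*C)
-207814 + (r(s(13), 259) - 244642)*(113924 + 34147) = -207814 + (sqrt(((1/2)/13)**2 + 259**2) - 244642)*(113924 + 34147) = -207814 + (sqrt(((1/2)*(1/13))**2 + 67081) - 244642)*148071 = -207814 + (sqrt((1/26)**2 + 67081) - 244642)*148071 = -207814 + (sqrt(1/676 + 67081) - 244642)*148071 = -207814 + (sqrt(45346757/676) - 244642)*148071 = -207814 + (sqrt(45346757)/26 - 244642)*148071 = -207814 + (-244642 + sqrt(45346757)/26)*148071 = -207814 + (-36224385582 + 148071*sqrt(45346757)/26) = -36224593396 + 148071*sqrt(45346757)/26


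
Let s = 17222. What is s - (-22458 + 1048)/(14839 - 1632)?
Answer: 227472364/13207 ≈ 17224.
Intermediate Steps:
s - (-22458 + 1048)/(14839 - 1632) = 17222 - (-22458 + 1048)/(14839 - 1632) = 17222 - (-21410)/13207 = 17222 - 1*(-21410/13207) = 17222 + 21410/13207 = 227472364/13207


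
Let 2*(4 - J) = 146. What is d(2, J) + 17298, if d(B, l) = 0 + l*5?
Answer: 16953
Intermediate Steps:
J = -69 (J = 4 - ½*146 = 4 - 73 = -69)
d(B, l) = 5*l (d(B, l) = 0 + 5*l = 5*l)
d(2, J) + 17298 = 5*(-69) + 17298 = -345 + 17298 = 16953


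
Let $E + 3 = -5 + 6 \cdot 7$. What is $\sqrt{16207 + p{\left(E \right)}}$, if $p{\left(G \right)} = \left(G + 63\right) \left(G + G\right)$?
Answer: $\sqrt{22803} \approx 151.01$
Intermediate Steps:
$E = 34$ ($E = -3 + \left(-5 + 6 \cdot 7\right) = -3 + \left(-5 + 42\right) = -3 + 37 = 34$)
$p{\left(G \right)} = 2 G \left(63 + G\right)$ ($p{\left(G \right)} = \left(63 + G\right) 2 G = 2 G \left(63 + G\right)$)
$\sqrt{16207 + p{\left(E \right)}} = \sqrt{16207 + 2 \cdot 34 \left(63 + 34\right)} = \sqrt{16207 + 2 \cdot 34 \cdot 97} = \sqrt{16207 + 6596} = \sqrt{22803}$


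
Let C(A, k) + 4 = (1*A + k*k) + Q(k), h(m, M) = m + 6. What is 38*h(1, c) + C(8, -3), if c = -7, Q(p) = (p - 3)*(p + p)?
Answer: 315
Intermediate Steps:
Q(p) = 2*p*(-3 + p) (Q(p) = (-3 + p)*(2*p) = 2*p*(-3 + p))
h(m, M) = 6 + m
C(A, k) = -4 + A + k**2 + 2*k*(-3 + k) (C(A, k) = -4 + ((1*A + k*k) + 2*k*(-3 + k)) = -4 + ((A + k**2) + 2*k*(-3 + k)) = -4 + (A + k**2 + 2*k*(-3 + k)) = -4 + A + k**2 + 2*k*(-3 + k))
38*h(1, c) + C(8, -3) = 38*(6 + 1) + (-4 + 8 - 6*(-3) + 3*(-3)**2) = 38*7 + (-4 + 8 + 18 + 3*9) = 266 + (-4 + 8 + 18 + 27) = 266 + 49 = 315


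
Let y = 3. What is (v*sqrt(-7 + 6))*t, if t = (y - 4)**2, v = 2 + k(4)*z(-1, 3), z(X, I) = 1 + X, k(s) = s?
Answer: 2*I ≈ 2.0*I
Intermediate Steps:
v = 2 (v = 2 + 4*(1 - 1) = 2 + 4*0 = 2 + 0 = 2)
t = 1 (t = (3 - 4)**2 = (-1)**2 = 1)
(v*sqrt(-7 + 6))*t = (2*sqrt(-7 + 6))*1 = (2*sqrt(-1))*1 = (2*I)*1 = 2*I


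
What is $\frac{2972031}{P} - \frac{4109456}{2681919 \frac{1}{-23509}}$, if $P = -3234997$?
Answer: $\frac{312522504997429199}{8675999919243} \approx 36022.0$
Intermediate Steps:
$\frac{2972031}{P} - \frac{4109456}{2681919 \frac{1}{-23509}} = \frac{2972031}{-3234997} - \frac{4109456}{2681919 \frac{1}{-23509}} = 2972031 \left(- \frac{1}{3234997}\right) - \frac{4109456}{2681919 \left(- \frac{1}{23509}\right)} = - \frac{2972031}{3234997} - \frac{4109456}{- \frac{2681919}{23509}} = - \frac{2972031}{3234997} - - \frac{96609201104}{2681919} = - \frac{2972031}{3234997} + \frac{96609201104}{2681919} = \frac{312522504997429199}{8675999919243}$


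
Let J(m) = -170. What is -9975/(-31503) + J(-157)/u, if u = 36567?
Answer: 7047065/22587651 ≈ 0.31199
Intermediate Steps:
-9975/(-31503) + J(-157)/u = -9975/(-31503) - 170/36567 = -9975*(-1/31503) - 170*1/36567 = 3325/10501 - 10/2151 = 7047065/22587651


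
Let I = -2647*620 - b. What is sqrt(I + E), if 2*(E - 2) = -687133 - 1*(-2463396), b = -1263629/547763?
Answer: I*sqrt(903738476632088686)/1095526 ≈ 867.76*I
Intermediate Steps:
b = -1263629/547763 (b = -1263629*1/547763 = -1263629/547763 ≈ -2.3069)
E = 1776267/2 (E = 2 + (-687133 - 1*(-2463396))/2 = 2 + (-687133 + 2463396)/2 = 2 + (1/2)*1776263 = 2 + 1776263/2 = 1776267/2 ≈ 8.8813e+5)
I = -898954506191/547763 (I = -2647*620 - 1*(-1263629/547763) = -1641140 + 1263629/547763 = -898954506191/547763 ≈ -1.6411e+6)
sqrt(I + E) = sqrt(-898954506191/547763 + 1776267/2) = sqrt(-824935671661/1095526) = I*sqrt(903738476632088686)/1095526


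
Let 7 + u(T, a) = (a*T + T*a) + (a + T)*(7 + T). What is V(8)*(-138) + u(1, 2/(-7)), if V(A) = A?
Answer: -7741/7 ≈ -1105.9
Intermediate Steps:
u(T, a) = -7 + (7 + T)*(T + a) + 2*T*a (u(T, a) = -7 + ((a*T + T*a) + (a + T)*(7 + T)) = -7 + ((T*a + T*a) + (T + a)*(7 + T)) = -7 + (2*T*a + (7 + T)*(T + a)) = -7 + ((7 + T)*(T + a) + 2*T*a) = -7 + (7 + T)*(T + a) + 2*T*a)
V(8)*(-138) + u(1, 2/(-7)) = 8*(-138) + (-7 + 1² + 7*1 + 7*(2/(-7)) + 3*1*(2/(-7))) = -1104 + (-7 + 1 + 7 + 7*(2*(-⅐)) + 3*1*(2*(-⅐))) = -1104 + (-7 + 1 + 7 + 7*(-2/7) + 3*1*(-2/7)) = -1104 + (-7 + 1 + 7 - 2 - 6/7) = -1104 - 13/7 = -7741/7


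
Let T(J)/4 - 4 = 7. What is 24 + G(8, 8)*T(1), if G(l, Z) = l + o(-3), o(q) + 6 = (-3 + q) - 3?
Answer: -284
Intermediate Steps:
o(q) = -12 + q (o(q) = -6 + ((-3 + q) - 3) = -6 + (-6 + q) = -12 + q)
T(J) = 44 (T(J) = 16 + 4*7 = 16 + 28 = 44)
G(l, Z) = -15 + l (G(l, Z) = l + (-12 - 3) = l - 15 = -15 + l)
24 + G(8, 8)*T(1) = 24 + (-15 + 8)*44 = 24 - 7*44 = 24 - 308 = -284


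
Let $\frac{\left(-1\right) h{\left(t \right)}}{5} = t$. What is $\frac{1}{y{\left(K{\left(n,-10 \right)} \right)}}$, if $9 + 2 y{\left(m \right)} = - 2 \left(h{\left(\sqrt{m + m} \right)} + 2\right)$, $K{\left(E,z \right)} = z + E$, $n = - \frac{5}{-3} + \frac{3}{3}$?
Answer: $- \frac{78}{4907} - \frac{40 i \sqrt{33}}{4907} \approx -0.015896 - 0.046827 i$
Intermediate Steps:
$n = \frac{8}{3}$ ($n = \left(-5\right) \left(- \frac{1}{3}\right) + 3 \cdot \frac{1}{3} = \frac{5}{3} + 1 = \frac{8}{3} \approx 2.6667$)
$h{\left(t \right)} = - 5 t$
$K{\left(E,z \right)} = E + z$
$y{\left(m \right)} = - \frac{13}{2} + 5 \sqrt{2} \sqrt{m}$ ($y{\left(m \right)} = - \frac{9}{2} + \frac{\left(-2\right) \left(- 5 \sqrt{m + m} + 2\right)}{2} = - \frac{9}{2} + \frac{\left(-2\right) \left(- 5 \sqrt{2 m} + 2\right)}{2} = - \frac{9}{2} + \frac{\left(-2\right) \left(- 5 \sqrt{2} \sqrt{m} + 2\right)}{2} = - \frac{9}{2} + \frac{\left(-2\right) \left(2 - 5 \sqrt{2} \sqrt{m}\right)}{2} = - \frac{9}{2} + \frac{-4 + 10 \sqrt{2} \sqrt{m}}{2} = - \frac{9}{2} + \left(-2 + 5 \sqrt{2} \sqrt{m}\right) = - \frac{13}{2} + 5 \sqrt{2} \sqrt{m}$)
$\frac{1}{y{\left(K{\left(n,-10 \right)} \right)}} = \frac{1}{- \frac{13}{2} + 5 \sqrt{2} \sqrt{\frac{8}{3} - 10}} = \frac{1}{- \frac{13}{2} + 5 \sqrt{2} \sqrt{- \frac{22}{3}}} = \frac{1}{- \frac{13}{2} + 5 \sqrt{2} \frac{i \sqrt{66}}{3}} = \frac{1}{- \frac{13}{2} + \frac{10 i \sqrt{33}}{3}}$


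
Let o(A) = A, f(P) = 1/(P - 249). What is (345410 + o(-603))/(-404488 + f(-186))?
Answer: -149991045/175952281 ≈ -0.85245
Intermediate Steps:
f(P) = 1/(-249 + P)
(345410 + o(-603))/(-404488 + f(-186)) = (345410 - 603)/(-404488 + 1/(-249 - 186)) = 344807/(-404488 + 1/(-435)) = 344807/(-404488 - 1/435) = 344807/(-175952281/435) = 344807*(-435/175952281) = -149991045/175952281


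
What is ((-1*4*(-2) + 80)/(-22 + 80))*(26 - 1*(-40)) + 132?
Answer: 6732/29 ≈ 232.14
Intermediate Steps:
((-1*4*(-2) + 80)/(-22 + 80))*(26 - 1*(-40)) + 132 = ((-4*(-2) + 80)/58)*(26 + 40) + 132 = ((8 + 80)*(1/58))*66 + 132 = (88*(1/58))*66 + 132 = (44/29)*66 + 132 = 2904/29 + 132 = 6732/29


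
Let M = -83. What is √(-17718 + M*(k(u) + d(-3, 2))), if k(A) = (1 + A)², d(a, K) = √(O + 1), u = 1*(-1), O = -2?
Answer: √(-17718 - 83*I) ≈ 0.3118 - 133.11*I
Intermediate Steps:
u = -1
d(a, K) = I (d(a, K) = √(-2 + 1) = √(-1) = I)
√(-17718 + M*(k(u) + d(-3, 2))) = √(-17718 - 83*((1 - 1)² + I)) = √(-17718 - 83*(0² + I)) = √(-17718 - 83*(0 + I)) = √(-17718 - 83*I)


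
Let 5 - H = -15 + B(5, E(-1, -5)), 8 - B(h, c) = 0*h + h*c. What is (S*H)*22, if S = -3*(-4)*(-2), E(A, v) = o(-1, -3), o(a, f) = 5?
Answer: -19536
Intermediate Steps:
E(A, v) = 5
S = -24 (S = 12*(-2) = -24)
B(h, c) = 8 - c*h (B(h, c) = 8 - (0*h + h*c) = 8 - (0 + c*h) = 8 - c*h)
H = 37 (H = 5 - (-15 + (8 - 1*5*5)) = 5 - (-15 + (8 - 25)) = 5 - (-15 - 17) = 5 - 1*(-32) = 5 + 32 = 37)
(S*H)*22 = -24*37*22 = -888*22 = -19536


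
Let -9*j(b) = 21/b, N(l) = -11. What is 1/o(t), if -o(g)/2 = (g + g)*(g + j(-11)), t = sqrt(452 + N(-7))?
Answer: -11/19600 ≈ -0.00056122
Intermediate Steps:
j(b) = -7/(3*b)
t = 21 (t = sqrt(452 - 11) = sqrt(441) = 21)
o(g) = -4*g*(7/33 + g) (o(g) = -2*(g + g)*(g - 7/3/(-11)) = -2*2*g*(g - 7/3*(-1/11)) = -2*2*g*(g + 7/33) = -2*2*g*(7/33 + g) = -4*g*(7/33 + g))
1/o(t) = 1/(-4/33*21*(7 + 33*21)) = 1/(-4/33*21*(7 + 693)) = 1/(-4/33*21*700) = 1/(-19600/11) = -11/19600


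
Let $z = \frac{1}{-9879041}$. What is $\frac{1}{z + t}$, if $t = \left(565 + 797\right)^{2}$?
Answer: $\frac{9879041}{18326055732803} \approx 5.3907 \cdot 10^{-7}$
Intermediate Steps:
$t = 1855044$ ($t = 1362^{2} = 1855044$)
$z = - \frac{1}{9879041} \approx -1.0122 \cdot 10^{-7}$
$\frac{1}{z + t} = \frac{1}{- \frac{1}{9879041} + 1855044} = \frac{1}{\frac{18326055732803}{9879041}} = \frac{9879041}{18326055732803}$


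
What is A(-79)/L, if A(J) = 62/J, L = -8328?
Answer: 31/328956 ≈ 9.4238e-5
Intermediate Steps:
A(-79)/L = (62/(-79))/(-8328) = (62*(-1/79))*(-1/8328) = -62/79*(-1/8328) = 31/328956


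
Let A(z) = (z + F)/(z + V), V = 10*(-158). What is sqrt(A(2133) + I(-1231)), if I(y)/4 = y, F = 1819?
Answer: 2*I*sqrt(375904515)/553 ≈ 70.12*I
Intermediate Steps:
V = -1580
A(z) = (1819 + z)/(-1580 + z) (A(z) = (z + 1819)/(z - 1580) = (1819 + z)/(-1580 + z))
I(y) = 4*y
sqrt(A(2133) + I(-1231)) = sqrt((1819 + 2133)/(-1580 + 2133) + 4*(-1231)) = sqrt(3952/553 - 4924) = sqrt(-2719020/553) = 2*I*sqrt(375904515)/553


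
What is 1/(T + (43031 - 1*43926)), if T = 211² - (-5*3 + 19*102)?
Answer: 1/41703 ≈ 2.3979e-5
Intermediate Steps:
T = 42598 (T = 44521 - (-15 + 1938) = 44521 - 1*1923 = 44521 - 1923 = 42598)
1/(T + (43031 - 1*43926)) = 1/(42598 + (43031 - 1*43926)) = 1/(42598 + (43031 - 43926)) = 1/(42598 - 895) = 1/41703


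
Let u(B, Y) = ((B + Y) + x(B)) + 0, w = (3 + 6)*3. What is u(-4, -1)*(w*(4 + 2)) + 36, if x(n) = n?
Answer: -1422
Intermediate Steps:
w = 27 (w = 9*3 = 27)
u(B, Y) = Y + 2*B (u(B, Y) = ((B + Y) + B) + 0 = (Y + 2*B) + 0 = Y + 2*B)
u(-4, -1)*(w*(4 + 2)) + 36 = (-1 + 2*(-4))*(27*(4 + 2)) + 36 = (-1 - 8)*(27*6) + 36 = -9*162 + 36 = -1458 + 36 = -1422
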